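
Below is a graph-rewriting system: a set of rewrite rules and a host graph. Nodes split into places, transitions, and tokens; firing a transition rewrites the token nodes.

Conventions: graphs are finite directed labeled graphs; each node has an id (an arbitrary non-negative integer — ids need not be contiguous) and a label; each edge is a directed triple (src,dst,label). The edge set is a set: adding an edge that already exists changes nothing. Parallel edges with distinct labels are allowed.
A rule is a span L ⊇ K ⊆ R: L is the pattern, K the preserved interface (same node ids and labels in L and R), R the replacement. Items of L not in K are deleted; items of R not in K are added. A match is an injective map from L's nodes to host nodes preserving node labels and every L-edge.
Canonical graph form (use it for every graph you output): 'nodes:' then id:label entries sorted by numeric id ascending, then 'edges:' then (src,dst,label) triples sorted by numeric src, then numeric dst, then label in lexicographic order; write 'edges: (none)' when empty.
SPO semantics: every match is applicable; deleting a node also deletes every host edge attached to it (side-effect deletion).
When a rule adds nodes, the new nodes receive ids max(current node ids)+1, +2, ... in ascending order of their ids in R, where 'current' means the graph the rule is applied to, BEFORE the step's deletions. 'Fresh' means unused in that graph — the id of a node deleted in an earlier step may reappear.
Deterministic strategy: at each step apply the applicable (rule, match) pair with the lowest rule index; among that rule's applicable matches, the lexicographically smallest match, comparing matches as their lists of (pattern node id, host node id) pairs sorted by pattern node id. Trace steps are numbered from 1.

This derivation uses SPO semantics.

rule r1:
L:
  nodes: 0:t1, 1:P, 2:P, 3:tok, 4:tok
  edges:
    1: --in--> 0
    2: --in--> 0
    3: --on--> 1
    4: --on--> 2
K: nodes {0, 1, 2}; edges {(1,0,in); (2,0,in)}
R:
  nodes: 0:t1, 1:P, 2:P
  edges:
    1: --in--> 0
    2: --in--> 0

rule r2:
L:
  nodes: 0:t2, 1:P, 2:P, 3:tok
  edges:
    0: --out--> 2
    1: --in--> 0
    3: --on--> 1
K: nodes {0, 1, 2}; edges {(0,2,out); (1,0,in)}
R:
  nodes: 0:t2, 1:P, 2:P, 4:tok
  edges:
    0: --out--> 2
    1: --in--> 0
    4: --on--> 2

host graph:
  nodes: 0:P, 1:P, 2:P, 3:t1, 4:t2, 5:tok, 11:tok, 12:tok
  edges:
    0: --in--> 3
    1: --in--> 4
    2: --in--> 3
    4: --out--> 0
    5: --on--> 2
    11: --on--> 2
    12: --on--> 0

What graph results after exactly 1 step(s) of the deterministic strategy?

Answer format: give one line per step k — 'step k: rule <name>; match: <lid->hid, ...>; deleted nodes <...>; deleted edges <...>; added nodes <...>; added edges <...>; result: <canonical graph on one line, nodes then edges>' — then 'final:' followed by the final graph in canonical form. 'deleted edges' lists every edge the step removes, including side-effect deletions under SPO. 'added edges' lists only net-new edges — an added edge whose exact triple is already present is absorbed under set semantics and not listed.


step 1: rule r1; match: 0->3, 1->0, 2->2, 3->12, 4->5; deleted nodes 5, 12; deleted edges (5,2,on); (12,0,on); added nodes (none); added edges (none); result: nodes: 0:P, 1:P, 2:P, 3:t1, 4:t2, 11:tok edges: (0,3,in); (1,4,in); (2,3,in); (4,0,out); (11,2,on)
final:
nodes: 0:P, 1:P, 2:P, 3:t1, 4:t2, 11:tok
edges: (0,3,in); (1,4,in); (2,3,in); (4,0,out); (11,2,on)


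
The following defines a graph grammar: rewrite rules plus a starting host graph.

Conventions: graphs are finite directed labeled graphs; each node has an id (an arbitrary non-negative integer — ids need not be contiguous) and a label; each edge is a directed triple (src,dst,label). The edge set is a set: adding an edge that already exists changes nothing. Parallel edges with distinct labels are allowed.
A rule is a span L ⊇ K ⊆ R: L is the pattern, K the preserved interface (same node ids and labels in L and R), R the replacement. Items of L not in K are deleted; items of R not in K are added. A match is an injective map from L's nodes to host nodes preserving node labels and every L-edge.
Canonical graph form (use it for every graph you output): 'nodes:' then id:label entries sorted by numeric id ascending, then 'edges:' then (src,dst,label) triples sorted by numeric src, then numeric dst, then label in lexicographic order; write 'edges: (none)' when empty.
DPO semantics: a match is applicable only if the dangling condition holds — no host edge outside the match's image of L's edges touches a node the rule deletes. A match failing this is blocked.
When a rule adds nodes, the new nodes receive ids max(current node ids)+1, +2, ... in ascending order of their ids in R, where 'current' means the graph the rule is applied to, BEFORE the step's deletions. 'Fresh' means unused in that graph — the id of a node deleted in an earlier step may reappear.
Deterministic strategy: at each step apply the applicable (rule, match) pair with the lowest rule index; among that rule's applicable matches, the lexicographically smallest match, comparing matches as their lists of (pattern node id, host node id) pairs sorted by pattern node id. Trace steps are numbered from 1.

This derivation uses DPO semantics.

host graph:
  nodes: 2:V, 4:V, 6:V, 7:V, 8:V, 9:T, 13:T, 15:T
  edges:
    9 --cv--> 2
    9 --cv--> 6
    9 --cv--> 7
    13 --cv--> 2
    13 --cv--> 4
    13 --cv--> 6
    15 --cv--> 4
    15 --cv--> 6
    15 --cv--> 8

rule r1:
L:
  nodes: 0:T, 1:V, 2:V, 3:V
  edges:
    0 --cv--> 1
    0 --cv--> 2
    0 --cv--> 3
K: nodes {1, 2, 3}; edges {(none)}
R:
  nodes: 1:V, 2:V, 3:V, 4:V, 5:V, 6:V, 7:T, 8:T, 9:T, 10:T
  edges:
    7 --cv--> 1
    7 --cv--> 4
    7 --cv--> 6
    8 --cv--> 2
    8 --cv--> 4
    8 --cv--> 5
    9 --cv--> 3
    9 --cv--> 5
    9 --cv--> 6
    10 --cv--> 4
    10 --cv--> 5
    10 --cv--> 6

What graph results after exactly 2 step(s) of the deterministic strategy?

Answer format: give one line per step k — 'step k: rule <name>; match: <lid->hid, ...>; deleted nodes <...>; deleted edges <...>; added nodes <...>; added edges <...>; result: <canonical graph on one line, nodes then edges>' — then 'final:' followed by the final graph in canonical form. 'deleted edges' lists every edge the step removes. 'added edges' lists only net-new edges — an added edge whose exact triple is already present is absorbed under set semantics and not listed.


step 1: rule r1; match: 0->9, 1->2, 2->6, 3->7; deleted nodes 9; deleted edges (9,2,cv); (9,6,cv); (9,7,cv); added nodes 16, 17, 18, 19, 20, 21, 22; added edges (19,2,cv); (19,16,cv); (19,18,cv); (20,6,cv); (20,16,cv); (20,17,cv); (21,7,cv); (21,17,cv); (21,18,cv); (22,16,cv); (22,17,cv); (22,18,cv); result: nodes: 2:V, 4:V, 6:V, 7:V, 8:V, 13:T, 15:T, 16:V, 17:V, 18:V, 19:T, 20:T, 21:T, 22:T edges: (13,2,cv); (13,4,cv); (13,6,cv); (15,4,cv); (15,6,cv); (15,8,cv); (19,2,cv); (19,16,cv); (19,18,cv); (20,6,cv); (20,16,cv); (20,17,cv); (21,7,cv); (21,17,cv); (21,18,cv); (22,16,cv); (22,17,cv); (22,18,cv)
step 2: rule r1; match: 0->13, 1->2, 2->4, 3->6; deleted nodes 13; deleted edges (13,2,cv); (13,4,cv); (13,6,cv); added nodes 23, 24, 25, 26, 27, 28, 29; added edges (26,2,cv); (26,23,cv); (26,25,cv); (27,4,cv); (27,23,cv); (27,24,cv); (28,6,cv); (28,24,cv); (28,25,cv); (29,23,cv); (29,24,cv); (29,25,cv); result: nodes: 2:V, 4:V, 6:V, 7:V, 8:V, 15:T, 16:V, 17:V, 18:V, 19:T, 20:T, 21:T, 22:T, 23:V, 24:V, 25:V, 26:T, 27:T, 28:T, 29:T edges: (15,4,cv); (15,6,cv); (15,8,cv); (19,2,cv); (19,16,cv); (19,18,cv); (20,6,cv); (20,16,cv); (20,17,cv); (21,7,cv); (21,17,cv); (21,18,cv); (22,16,cv); (22,17,cv); (22,18,cv); (26,2,cv); (26,23,cv); (26,25,cv); (27,4,cv); (27,23,cv); (27,24,cv); (28,6,cv); (28,24,cv); (28,25,cv); (29,23,cv); (29,24,cv); (29,25,cv)
final:
nodes: 2:V, 4:V, 6:V, 7:V, 8:V, 15:T, 16:V, 17:V, 18:V, 19:T, 20:T, 21:T, 22:T, 23:V, 24:V, 25:V, 26:T, 27:T, 28:T, 29:T
edges: (15,4,cv); (15,6,cv); (15,8,cv); (19,2,cv); (19,16,cv); (19,18,cv); (20,6,cv); (20,16,cv); (20,17,cv); (21,7,cv); (21,17,cv); (21,18,cv); (22,16,cv); (22,17,cv); (22,18,cv); (26,2,cv); (26,23,cv); (26,25,cv); (27,4,cv); (27,23,cv); (27,24,cv); (28,6,cv); (28,24,cv); (28,25,cv); (29,23,cv); (29,24,cv); (29,25,cv)


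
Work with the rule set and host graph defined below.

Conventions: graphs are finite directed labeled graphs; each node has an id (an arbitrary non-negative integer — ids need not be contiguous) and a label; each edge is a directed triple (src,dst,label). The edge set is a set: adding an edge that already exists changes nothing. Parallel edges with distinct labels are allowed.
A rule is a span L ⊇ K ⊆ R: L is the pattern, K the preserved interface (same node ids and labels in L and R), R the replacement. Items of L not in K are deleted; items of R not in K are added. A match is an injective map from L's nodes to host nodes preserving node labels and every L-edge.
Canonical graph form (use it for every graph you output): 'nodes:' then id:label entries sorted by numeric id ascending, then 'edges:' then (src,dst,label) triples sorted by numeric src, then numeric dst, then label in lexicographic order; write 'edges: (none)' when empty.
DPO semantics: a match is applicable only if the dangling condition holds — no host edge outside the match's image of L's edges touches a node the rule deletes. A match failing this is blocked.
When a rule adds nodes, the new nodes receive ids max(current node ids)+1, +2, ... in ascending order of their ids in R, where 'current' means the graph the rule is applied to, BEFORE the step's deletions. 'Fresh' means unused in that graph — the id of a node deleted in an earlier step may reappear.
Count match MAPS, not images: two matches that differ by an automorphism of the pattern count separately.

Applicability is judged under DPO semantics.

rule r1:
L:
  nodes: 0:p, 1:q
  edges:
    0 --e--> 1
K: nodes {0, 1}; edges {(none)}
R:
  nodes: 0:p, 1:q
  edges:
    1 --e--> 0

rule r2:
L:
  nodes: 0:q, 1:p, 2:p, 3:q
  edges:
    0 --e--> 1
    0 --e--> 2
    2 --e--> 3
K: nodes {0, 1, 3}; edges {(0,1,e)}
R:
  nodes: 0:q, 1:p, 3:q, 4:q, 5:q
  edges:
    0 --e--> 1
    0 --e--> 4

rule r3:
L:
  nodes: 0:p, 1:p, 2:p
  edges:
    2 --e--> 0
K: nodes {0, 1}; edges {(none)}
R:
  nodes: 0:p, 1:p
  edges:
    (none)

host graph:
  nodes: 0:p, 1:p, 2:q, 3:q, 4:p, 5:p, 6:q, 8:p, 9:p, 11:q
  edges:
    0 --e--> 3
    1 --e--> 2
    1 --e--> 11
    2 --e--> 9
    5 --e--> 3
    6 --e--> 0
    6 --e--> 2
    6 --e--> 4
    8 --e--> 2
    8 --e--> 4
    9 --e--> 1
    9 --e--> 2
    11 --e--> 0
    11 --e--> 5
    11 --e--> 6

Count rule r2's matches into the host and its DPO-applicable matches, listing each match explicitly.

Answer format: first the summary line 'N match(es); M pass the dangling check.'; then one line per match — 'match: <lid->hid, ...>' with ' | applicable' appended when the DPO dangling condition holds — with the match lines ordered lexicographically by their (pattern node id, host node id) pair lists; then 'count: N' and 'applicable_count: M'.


3 match(es); 1 pass the dangling check.
match: 0->6, 1->4, 2->0, 3->3
match: 0->11, 1->0, 2->5, 3->3 | applicable
match: 0->11, 1->5, 2->0, 3->3
count: 3
applicable_count: 1


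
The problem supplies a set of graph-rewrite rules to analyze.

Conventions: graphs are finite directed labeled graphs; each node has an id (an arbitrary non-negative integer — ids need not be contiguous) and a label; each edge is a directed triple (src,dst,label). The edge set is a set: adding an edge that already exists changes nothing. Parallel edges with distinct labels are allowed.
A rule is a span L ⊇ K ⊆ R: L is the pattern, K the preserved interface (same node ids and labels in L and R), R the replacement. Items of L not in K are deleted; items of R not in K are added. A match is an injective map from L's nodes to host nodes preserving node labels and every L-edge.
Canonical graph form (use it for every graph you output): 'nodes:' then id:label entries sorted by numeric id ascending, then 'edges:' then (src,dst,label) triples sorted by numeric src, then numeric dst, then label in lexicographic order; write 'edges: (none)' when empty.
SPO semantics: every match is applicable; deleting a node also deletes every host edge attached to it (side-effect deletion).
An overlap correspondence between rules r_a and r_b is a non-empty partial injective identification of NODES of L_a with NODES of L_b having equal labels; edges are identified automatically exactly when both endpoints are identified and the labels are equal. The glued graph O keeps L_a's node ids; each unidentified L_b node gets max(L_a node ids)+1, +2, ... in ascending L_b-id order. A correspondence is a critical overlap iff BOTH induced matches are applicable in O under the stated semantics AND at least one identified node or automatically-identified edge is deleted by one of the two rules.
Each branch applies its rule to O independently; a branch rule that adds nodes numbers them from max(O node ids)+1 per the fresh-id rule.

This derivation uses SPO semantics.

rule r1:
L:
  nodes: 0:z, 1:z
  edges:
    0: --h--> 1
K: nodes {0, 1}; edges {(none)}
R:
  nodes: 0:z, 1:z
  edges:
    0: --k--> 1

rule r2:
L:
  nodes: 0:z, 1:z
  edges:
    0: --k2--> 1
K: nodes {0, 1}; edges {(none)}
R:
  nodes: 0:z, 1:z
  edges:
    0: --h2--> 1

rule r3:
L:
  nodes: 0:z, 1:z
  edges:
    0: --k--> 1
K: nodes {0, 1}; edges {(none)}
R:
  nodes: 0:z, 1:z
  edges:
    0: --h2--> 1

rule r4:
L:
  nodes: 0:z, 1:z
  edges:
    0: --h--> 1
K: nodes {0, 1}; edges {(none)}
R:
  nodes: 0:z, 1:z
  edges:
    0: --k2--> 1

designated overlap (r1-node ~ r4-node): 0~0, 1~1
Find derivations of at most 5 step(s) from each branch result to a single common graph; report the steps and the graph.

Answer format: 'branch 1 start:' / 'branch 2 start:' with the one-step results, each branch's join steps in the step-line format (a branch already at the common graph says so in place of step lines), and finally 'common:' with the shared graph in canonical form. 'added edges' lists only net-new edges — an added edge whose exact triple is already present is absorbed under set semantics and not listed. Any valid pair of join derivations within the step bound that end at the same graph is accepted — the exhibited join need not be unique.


branch 1 start:
nodes: 0:z, 1:z
edges: (0,1,k)
branch 2 start:
nodes: 0:z, 1:z
edges: (0,1,k2)
branch 1 step 1: rule r3; match: 0->0, 1->1; deleted nodes (none); deleted edges (0,1,k); added nodes (none); added edges (0,1,h2); result: nodes: 0:z, 1:z edges: (0,1,h2)
branch 2 step 1: rule r2; match: 0->0, 1->1; deleted nodes (none); deleted edges (0,1,k2); added nodes (none); added edges (0,1,h2); result: nodes: 0:z, 1:z edges: (0,1,h2)
common:
nodes: 0:z, 1:z
edges: (0,1,h2)


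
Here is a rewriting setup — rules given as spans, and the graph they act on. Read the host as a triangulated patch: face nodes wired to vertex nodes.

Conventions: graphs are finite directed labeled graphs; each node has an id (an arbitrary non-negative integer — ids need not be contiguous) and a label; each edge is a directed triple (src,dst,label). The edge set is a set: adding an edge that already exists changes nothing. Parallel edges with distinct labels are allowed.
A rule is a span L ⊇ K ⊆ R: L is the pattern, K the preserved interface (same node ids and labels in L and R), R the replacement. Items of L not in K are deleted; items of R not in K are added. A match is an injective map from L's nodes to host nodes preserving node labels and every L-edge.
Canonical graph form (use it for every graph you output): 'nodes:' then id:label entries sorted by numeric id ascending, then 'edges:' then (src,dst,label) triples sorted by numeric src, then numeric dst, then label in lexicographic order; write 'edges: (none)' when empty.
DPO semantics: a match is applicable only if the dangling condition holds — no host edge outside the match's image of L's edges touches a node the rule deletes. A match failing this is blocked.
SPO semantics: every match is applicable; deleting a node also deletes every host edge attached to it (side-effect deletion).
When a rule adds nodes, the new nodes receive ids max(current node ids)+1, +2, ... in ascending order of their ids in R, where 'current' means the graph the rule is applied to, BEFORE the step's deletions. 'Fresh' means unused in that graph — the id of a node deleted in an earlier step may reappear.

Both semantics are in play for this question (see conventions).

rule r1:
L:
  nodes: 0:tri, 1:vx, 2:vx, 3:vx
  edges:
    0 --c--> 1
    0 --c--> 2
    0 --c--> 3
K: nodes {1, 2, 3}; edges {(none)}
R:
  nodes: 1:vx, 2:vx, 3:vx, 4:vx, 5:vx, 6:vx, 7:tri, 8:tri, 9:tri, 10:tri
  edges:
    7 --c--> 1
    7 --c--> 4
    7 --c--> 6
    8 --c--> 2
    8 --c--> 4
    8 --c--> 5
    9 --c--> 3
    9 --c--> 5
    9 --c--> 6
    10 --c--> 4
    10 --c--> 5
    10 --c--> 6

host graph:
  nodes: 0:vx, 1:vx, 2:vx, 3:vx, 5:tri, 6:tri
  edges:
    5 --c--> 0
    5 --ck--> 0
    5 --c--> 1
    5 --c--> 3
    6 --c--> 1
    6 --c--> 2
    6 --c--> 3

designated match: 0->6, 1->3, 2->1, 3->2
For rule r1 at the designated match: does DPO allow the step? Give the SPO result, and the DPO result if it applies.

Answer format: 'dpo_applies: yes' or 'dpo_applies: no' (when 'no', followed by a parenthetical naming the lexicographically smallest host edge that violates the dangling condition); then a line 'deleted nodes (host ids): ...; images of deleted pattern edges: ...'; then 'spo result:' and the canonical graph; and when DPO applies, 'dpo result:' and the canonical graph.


dpo_applies: yes
deleted nodes (host ids): 6; images of deleted pattern edges: (6,1,c); (6,2,c); (6,3,c)
spo result:
nodes: 0:vx, 1:vx, 2:vx, 3:vx, 5:tri, 7:vx, 8:vx, 9:vx, 10:tri, 11:tri, 12:tri, 13:tri
edges: (5,0,c); (5,0,ck); (5,1,c); (5,3,c); (10,3,c); (10,7,c); (10,9,c); (11,1,c); (11,7,c); (11,8,c); (12,2,c); (12,8,c); (12,9,c); (13,7,c); (13,8,c); (13,9,c)
dpo result:
nodes: 0:vx, 1:vx, 2:vx, 3:vx, 5:tri, 7:vx, 8:vx, 9:vx, 10:tri, 11:tri, 12:tri, 13:tri
edges: (5,0,c); (5,0,ck); (5,1,c); (5,3,c); (10,3,c); (10,7,c); (10,9,c); (11,1,c); (11,7,c); (11,8,c); (12,2,c); (12,8,c); (12,9,c); (13,7,c); (13,8,c); (13,9,c)


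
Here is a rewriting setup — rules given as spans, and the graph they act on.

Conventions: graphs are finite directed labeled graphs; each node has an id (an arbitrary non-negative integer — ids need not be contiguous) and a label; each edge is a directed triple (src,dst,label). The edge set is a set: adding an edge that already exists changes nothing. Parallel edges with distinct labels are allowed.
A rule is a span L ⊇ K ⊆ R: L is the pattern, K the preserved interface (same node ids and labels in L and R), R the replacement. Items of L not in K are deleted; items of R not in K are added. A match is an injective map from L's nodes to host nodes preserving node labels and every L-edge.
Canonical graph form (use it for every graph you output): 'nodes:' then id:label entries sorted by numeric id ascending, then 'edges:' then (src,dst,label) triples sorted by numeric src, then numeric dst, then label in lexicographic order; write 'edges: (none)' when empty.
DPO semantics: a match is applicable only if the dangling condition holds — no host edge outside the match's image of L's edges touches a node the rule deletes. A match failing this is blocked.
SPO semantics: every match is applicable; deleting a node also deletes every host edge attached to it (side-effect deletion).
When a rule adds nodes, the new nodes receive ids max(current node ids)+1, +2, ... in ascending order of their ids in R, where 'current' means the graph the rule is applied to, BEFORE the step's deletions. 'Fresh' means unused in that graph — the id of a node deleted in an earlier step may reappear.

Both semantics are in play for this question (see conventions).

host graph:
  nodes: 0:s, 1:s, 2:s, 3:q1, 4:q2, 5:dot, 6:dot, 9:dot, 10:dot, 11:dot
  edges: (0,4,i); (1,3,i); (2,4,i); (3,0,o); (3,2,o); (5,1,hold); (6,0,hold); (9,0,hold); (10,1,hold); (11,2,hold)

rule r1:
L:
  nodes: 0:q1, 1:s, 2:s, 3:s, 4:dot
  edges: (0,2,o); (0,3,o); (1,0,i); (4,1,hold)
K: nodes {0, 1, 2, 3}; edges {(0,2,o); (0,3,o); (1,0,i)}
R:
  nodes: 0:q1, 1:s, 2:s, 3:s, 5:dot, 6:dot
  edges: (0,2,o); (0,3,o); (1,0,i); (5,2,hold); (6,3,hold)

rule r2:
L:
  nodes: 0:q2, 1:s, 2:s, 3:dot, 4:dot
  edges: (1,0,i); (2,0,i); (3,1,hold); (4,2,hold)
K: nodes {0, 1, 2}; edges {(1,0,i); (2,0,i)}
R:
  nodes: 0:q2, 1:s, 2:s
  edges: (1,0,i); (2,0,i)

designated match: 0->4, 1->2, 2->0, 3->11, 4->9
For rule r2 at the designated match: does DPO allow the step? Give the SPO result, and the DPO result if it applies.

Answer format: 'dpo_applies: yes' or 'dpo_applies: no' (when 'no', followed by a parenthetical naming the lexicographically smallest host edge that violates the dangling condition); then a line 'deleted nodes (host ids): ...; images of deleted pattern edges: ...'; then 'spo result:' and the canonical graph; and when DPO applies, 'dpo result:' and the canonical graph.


dpo_applies: yes
deleted nodes (host ids): 9, 11; images of deleted pattern edges: (9,0,hold); (11,2,hold)
spo result:
nodes: 0:s, 1:s, 2:s, 3:q1, 4:q2, 5:dot, 6:dot, 10:dot
edges: (0,4,i); (1,3,i); (2,4,i); (3,0,o); (3,2,o); (5,1,hold); (6,0,hold); (10,1,hold)
dpo result:
nodes: 0:s, 1:s, 2:s, 3:q1, 4:q2, 5:dot, 6:dot, 10:dot
edges: (0,4,i); (1,3,i); (2,4,i); (3,0,o); (3,2,o); (5,1,hold); (6,0,hold); (10,1,hold)


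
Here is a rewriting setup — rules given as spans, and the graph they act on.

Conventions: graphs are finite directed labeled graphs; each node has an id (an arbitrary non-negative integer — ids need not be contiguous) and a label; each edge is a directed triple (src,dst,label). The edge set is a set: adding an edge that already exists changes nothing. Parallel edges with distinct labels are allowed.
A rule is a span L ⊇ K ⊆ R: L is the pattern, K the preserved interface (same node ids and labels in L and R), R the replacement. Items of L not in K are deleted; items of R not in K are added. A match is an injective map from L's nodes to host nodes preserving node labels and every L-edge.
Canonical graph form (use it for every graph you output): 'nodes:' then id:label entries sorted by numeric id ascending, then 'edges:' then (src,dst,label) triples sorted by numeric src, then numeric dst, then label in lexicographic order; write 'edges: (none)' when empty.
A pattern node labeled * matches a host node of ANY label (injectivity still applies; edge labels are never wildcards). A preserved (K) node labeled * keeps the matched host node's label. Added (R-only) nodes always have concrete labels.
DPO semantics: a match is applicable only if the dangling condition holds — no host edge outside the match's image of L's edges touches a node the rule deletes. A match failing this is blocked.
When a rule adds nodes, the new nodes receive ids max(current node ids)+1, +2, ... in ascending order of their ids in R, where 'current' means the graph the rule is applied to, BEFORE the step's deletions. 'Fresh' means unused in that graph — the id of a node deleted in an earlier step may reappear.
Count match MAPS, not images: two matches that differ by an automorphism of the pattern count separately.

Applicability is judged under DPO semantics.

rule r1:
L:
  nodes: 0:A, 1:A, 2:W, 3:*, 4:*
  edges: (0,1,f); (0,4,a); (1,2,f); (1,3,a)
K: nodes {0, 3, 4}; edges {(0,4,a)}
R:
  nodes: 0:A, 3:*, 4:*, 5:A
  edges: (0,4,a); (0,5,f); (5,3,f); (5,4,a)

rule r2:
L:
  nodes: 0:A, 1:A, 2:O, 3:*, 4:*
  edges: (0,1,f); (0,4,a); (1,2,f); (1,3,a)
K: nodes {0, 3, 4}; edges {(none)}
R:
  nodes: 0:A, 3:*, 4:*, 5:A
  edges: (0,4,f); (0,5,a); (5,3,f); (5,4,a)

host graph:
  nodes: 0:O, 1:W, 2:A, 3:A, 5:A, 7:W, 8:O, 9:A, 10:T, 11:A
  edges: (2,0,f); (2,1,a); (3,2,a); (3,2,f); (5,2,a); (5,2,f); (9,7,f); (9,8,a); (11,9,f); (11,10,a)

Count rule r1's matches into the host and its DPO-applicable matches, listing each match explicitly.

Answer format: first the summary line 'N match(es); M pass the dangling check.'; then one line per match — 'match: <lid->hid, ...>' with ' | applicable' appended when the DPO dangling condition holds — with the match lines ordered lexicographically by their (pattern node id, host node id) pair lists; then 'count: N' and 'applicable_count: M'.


1 match(es); 1 pass the dangling check.
match: 0->11, 1->9, 2->7, 3->8, 4->10 | applicable
count: 1
applicable_count: 1


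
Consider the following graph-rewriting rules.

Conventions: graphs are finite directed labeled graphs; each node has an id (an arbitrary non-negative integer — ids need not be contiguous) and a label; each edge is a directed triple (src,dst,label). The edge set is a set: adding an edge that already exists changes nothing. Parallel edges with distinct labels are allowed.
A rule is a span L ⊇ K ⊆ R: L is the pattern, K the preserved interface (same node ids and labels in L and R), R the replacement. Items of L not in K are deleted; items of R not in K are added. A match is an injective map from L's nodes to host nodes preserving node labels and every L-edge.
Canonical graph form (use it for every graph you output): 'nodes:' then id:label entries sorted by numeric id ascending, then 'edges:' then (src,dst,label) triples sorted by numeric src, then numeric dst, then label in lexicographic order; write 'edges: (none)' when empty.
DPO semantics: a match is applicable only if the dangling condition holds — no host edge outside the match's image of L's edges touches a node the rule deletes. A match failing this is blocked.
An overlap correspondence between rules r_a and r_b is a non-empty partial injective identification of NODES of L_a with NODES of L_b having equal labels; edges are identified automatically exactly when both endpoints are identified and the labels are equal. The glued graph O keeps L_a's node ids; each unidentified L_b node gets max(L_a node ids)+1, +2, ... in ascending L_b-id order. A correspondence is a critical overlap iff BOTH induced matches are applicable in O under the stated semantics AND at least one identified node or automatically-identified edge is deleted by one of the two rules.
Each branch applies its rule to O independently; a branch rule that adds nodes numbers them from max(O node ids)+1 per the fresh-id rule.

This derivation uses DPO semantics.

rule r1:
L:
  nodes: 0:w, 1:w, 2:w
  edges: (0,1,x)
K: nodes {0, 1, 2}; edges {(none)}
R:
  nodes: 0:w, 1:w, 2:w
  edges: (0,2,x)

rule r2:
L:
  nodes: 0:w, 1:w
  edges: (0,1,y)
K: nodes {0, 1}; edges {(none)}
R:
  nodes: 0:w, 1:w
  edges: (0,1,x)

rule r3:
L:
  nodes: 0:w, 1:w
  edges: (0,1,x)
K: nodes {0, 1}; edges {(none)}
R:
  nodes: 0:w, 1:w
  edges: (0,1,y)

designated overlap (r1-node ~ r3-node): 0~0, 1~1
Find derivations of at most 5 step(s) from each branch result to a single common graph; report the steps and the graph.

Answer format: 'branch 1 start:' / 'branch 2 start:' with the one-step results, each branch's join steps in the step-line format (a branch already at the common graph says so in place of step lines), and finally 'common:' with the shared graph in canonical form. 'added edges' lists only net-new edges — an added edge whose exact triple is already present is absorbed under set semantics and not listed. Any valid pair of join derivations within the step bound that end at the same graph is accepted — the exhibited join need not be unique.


branch 1 start:
nodes: 0:w, 1:w, 2:w
edges: (0,2,x)
branch 2 start:
nodes: 0:w, 1:w, 2:w
edges: (0,1,y)
branch 1 step 1: rule r1; match: 0->0, 1->2, 2->1; deleted nodes (none); deleted edges (0,2,x); added nodes (none); added edges (0,1,x); result: nodes: 0:w, 1:w, 2:w edges: (0,1,x)
branch 2 step 1: rule r2; match: 0->0, 1->1; deleted nodes (none); deleted edges (0,1,y); added nodes (none); added edges (0,1,x); result: nodes: 0:w, 1:w, 2:w edges: (0,1,x)
common:
nodes: 0:w, 1:w, 2:w
edges: (0,1,x)


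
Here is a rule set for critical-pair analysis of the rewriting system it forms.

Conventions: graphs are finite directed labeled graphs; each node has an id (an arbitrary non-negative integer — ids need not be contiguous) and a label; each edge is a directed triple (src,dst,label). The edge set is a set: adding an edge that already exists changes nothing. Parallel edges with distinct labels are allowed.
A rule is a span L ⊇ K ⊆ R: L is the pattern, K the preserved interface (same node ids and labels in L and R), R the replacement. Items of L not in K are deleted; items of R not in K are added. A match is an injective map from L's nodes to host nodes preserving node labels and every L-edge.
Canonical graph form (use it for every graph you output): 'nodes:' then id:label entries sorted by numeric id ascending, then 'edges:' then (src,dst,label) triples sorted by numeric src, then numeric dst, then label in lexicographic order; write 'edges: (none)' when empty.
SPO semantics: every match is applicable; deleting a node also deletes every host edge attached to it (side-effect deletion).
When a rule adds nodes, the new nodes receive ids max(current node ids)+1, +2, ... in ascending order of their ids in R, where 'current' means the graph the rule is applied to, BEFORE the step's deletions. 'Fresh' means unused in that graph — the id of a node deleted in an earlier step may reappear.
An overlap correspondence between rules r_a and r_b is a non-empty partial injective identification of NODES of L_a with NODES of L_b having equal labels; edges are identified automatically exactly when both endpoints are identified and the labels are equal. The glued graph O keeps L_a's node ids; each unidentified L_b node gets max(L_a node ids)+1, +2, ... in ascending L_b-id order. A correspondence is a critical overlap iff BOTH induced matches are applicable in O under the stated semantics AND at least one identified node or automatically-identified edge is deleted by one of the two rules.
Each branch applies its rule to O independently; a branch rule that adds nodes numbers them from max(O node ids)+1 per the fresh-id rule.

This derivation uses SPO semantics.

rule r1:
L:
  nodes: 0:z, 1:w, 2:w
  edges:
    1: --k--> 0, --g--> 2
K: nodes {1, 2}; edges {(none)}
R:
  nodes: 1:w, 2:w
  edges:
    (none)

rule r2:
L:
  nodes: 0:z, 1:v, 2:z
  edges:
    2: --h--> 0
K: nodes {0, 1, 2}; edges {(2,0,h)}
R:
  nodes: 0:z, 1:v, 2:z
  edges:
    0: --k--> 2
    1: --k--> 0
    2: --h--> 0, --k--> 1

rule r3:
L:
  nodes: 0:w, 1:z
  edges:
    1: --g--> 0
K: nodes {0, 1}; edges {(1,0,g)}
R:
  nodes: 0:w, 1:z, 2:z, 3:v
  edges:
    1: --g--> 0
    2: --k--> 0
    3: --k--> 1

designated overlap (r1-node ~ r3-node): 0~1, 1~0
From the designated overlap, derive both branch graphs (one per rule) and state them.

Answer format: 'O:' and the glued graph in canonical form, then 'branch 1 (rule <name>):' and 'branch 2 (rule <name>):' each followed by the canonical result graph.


O:
nodes: 0:z, 1:w, 2:w
edges: (0,1,g); (1,0,k); (1,2,g)
branch 1 (rule r1):
nodes: 1:w, 2:w
edges: (none)
branch 2 (rule r3):
nodes: 0:z, 1:w, 2:w, 3:z, 4:v
edges: (0,1,g); (1,0,k); (1,2,g); (3,1,k); (4,0,k)


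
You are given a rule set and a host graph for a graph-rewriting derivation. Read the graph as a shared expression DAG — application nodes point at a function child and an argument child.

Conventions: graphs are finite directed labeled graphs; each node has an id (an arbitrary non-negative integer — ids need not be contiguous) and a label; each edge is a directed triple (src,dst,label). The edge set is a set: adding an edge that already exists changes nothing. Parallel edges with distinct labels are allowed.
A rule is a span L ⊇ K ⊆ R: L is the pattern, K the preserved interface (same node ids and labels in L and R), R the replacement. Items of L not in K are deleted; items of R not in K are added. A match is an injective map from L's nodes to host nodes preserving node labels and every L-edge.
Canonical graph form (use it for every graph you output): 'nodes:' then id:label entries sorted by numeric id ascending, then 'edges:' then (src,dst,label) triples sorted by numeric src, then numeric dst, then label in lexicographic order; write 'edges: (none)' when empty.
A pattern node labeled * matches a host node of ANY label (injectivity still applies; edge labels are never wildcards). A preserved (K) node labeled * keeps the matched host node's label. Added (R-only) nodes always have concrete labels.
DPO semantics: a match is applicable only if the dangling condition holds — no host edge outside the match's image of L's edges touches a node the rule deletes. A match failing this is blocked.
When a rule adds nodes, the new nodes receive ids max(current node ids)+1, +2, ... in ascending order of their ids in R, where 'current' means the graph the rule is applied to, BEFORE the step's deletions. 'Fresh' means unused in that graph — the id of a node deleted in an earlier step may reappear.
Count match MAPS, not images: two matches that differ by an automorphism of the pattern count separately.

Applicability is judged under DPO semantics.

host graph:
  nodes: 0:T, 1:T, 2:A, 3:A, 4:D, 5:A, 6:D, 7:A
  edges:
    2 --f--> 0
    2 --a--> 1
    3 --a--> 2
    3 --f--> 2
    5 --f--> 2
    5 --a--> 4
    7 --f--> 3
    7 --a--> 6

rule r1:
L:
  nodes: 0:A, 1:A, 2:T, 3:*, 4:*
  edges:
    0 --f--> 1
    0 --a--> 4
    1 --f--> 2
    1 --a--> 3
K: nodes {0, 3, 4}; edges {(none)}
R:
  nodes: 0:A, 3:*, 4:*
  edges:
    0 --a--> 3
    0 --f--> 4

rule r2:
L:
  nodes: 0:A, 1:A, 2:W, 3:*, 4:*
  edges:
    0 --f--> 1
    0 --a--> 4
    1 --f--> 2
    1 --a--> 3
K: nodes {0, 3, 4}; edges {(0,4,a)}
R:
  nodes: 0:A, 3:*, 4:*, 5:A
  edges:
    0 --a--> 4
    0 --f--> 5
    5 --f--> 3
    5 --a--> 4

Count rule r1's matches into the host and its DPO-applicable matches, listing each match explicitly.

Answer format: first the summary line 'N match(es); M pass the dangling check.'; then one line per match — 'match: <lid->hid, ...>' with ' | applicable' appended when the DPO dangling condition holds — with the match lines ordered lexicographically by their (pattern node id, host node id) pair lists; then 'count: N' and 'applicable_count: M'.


1 match(es); 0 pass the dangling check.
match: 0->5, 1->2, 2->0, 3->1, 4->4
count: 1
applicable_count: 0


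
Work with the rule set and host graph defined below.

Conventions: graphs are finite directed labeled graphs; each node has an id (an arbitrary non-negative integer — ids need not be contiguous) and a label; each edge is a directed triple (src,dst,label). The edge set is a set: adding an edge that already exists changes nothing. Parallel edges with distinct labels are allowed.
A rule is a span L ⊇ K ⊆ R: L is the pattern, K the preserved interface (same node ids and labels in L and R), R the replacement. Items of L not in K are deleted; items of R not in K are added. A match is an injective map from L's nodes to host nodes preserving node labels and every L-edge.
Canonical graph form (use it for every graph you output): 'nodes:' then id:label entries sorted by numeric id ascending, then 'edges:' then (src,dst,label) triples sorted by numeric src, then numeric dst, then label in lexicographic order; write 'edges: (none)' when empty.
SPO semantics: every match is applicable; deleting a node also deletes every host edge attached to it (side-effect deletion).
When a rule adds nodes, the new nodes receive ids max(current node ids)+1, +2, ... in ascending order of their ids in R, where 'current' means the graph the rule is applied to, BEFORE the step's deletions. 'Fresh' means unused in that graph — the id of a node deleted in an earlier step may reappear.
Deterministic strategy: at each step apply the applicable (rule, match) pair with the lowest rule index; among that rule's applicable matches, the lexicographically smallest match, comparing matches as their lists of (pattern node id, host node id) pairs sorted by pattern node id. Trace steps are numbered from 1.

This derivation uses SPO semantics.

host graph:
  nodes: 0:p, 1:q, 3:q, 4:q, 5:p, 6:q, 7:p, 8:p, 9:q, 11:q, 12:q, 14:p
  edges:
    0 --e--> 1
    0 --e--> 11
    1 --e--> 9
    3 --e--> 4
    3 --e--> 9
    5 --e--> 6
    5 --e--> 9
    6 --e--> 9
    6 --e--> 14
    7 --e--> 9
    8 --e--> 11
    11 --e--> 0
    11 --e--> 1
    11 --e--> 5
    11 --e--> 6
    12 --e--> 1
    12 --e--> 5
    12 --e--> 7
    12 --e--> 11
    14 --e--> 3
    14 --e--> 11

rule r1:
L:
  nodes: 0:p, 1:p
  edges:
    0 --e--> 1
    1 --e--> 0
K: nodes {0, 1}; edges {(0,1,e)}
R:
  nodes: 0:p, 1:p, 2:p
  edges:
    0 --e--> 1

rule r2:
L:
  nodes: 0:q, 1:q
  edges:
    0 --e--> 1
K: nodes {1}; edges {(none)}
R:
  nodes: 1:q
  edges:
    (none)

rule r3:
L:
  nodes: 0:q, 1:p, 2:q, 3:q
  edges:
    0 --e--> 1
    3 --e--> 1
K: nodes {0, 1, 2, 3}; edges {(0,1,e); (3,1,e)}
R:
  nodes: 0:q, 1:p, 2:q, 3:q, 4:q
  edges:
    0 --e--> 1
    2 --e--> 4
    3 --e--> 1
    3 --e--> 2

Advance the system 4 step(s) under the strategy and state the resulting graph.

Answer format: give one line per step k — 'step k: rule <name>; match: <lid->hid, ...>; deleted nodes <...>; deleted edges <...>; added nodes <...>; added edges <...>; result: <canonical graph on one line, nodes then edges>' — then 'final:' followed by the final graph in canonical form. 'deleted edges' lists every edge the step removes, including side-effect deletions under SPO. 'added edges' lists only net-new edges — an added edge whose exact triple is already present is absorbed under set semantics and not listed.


step 1: rule r2; match: 0->1, 1->9; deleted nodes 1; deleted edges (0,1,e); (1,9,e); (11,1,e); (12,1,e); added nodes (none); added edges (none); result: nodes: 0:p, 3:q, 4:q, 5:p, 6:q, 7:p, 8:p, 9:q, 11:q, 12:q, 14:p edges: (0,11,e); (3,4,e); (3,9,e); (5,6,e); (5,9,e); (6,9,e); (6,14,e); (7,9,e); (8,11,e); (11,0,e); (11,5,e); (11,6,e); (12,5,e); (12,7,e); (12,11,e); (14,3,e); (14,11,e)
step 2: rule r2; match: 0->3, 1->4; deleted nodes 3; deleted edges (3,4,e); (3,9,e); (14,3,e); added nodes (none); added edges (none); result: nodes: 0:p, 4:q, 5:p, 6:q, 7:p, 8:p, 9:q, 11:q, 12:q, 14:p edges: (0,11,e); (5,6,e); (5,9,e); (6,9,e); (6,14,e); (7,9,e); (8,11,e); (11,0,e); (11,5,e); (11,6,e); (12,5,e); (12,7,e); (12,11,e); (14,11,e)
step 3: rule r2; match: 0->6, 1->9; deleted nodes 6; deleted edges (5,6,e); (6,9,e); (6,14,e); (11,6,e); added nodes (none); added edges (none); result: nodes: 0:p, 4:q, 5:p, 7:p, 8:p, 9:q, 11:q, 12:q, 14:p edges: (0,11,e); (5,9,e); (7,9,e); (8,11,e); (11,0,e); (11,5,e); (12,5,e); (12,7,e); (12,11,e); (14,11,e)
step 4: rule r2; match: 0->12, 1->11; deleted nodes 12; deleted edges (12,5,e); (12,7,e); (12,11,e); added nodes (none); added edges (none); result: nodes: 0:p, 4:q, 5:p, 7:p, 8:p, 9:q, 11:q, 14:p edges: (0,11,e); (5,9,e); (7,9,e); (8,11,e); (11,0,e); (11,5,e); (14,11,e)
final:
nodes: 0:p, 4:q, 5:p, 7:p, 8:p, 9:q, 11:q, 14:p
edges: (0,11,e); (5,9,e); (7,9,e); (8,11,e); (11,0,e); (11,5,e); (14,11,e)


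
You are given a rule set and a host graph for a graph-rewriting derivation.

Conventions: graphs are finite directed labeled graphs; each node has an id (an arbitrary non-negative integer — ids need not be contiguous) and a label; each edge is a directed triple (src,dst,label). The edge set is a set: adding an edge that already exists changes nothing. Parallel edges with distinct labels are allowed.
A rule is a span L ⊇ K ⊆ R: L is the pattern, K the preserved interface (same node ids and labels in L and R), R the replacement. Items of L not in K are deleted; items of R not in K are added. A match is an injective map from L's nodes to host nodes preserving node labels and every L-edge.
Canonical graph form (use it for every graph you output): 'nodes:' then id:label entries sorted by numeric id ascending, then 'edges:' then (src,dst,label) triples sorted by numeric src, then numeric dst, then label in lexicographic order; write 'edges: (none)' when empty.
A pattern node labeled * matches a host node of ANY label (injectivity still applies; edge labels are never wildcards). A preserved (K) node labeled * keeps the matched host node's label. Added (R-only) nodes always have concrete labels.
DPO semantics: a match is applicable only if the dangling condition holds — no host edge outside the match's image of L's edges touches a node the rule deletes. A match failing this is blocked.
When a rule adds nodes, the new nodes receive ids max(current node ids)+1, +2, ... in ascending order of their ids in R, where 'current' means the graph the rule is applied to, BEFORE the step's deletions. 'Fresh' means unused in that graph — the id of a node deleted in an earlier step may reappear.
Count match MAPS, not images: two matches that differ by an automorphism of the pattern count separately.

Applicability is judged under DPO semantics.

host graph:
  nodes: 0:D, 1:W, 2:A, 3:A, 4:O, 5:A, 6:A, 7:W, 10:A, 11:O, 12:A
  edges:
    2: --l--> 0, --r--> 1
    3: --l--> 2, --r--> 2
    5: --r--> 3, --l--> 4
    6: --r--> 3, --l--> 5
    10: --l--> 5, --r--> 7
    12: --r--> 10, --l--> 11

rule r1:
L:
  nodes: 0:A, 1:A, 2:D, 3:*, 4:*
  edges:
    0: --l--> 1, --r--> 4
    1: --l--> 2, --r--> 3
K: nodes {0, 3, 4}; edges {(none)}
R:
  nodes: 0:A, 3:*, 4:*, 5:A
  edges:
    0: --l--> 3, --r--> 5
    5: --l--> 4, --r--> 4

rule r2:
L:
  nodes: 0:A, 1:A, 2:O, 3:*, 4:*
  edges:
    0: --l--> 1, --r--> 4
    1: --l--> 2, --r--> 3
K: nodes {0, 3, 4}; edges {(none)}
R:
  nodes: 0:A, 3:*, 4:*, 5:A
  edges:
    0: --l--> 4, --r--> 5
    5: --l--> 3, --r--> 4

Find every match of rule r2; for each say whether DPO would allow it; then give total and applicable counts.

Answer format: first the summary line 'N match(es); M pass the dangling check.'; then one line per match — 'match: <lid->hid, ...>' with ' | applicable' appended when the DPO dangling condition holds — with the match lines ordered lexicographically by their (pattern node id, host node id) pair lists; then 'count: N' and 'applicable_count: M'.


1 match(es); 0 pass the dangling check.
match: 0->10, 1->5, 2->4, 3->3, 4->7
count: 1
applicable_count: 0
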